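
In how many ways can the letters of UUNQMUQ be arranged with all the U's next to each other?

60

Treat the 3 copies of U as a single block. The multiset to arrange is then {UUU, M, N, Q, Q}, 5 items in all.
That gives (5)!/(2!) = 60 arrangements.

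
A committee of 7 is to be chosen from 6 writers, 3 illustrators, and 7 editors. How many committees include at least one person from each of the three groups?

Total 7-person selections from all 16: C(16,7) = 11440.
Subtract selections that omit an entire group: no writers → C(10,7) = 120; no illustrators → C(13,7) = 1716; no editors → C(9,7) = 36.
Add back selections omitting two groups (i.e. drawn from a single group): C(6,7) + C(3,7) + C(7,7) = 1.
By inclusion–exclusion: 11440 − 1872 + 1 = 9569.

9569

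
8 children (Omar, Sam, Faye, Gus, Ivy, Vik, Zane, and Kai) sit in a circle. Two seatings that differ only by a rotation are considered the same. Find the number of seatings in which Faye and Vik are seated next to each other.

Glue Faye and Vik into a block (2 internal orders). Seating 7 units around a circle gives (6)! arrangements.
So 2 × (6)! = 2 × 720 = 1440.

1440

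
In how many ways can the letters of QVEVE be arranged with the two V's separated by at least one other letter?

18

There are 5!/(2!·2!) = 30 arrangements of QVEVE in total.
Arrangements with the V's together: treat VV as one letter, giving (4)!/(2!) = 12.
Hence 30 − 12 = 18.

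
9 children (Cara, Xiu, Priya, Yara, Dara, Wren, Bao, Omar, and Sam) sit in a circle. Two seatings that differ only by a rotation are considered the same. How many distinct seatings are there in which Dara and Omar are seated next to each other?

Glue Dara and Omar into a block (2 internal orders). Seating 8 units around a circle gives (7)! arrangements.
So 2 × (7)! = 2 × 5040 = 10080.

10080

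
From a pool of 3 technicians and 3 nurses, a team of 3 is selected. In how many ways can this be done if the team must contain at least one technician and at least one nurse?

With no constraint there are C(6,3) = 20 possible selections.
Selections missing a whole group: no technicians → C(3,3) = 1; no nurses → C(3,3) = 1.
Both groups omitted at once is impossible, so 20 − 2 = 18.

18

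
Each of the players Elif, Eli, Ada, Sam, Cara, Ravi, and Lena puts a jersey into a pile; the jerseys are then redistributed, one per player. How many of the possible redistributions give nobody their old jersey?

1854

This is the derangement count D_7: permutations of 7 items with no fixed point.
By inclusion–exclusion this is Σ_{j=0}^{7} (−1)^j C(7,j)·(7−j)!.
Computing: 5040 − 5040 + 2520 − 840 + 210 − 42 + 7 − 1 = 1854.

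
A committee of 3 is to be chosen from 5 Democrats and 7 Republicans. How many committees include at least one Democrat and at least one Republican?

175

Total 3-person selections from all 12: C(12,3) = 220.
Selections missing a whole group: no Democrats → C(7,3) = 35; no Republicans → C(5,3) = 10.
Both groups omitted at once is impossible, so 220 − 45 = 175.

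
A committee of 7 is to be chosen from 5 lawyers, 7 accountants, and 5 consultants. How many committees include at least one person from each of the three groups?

With no constraint there are C(17,7) = 19448 possible selections.
Subtract selections that omit an entire group: no lawyers → C(12,7) = 792; no accountants → C(10,7) = 120; no consultants → C(12,7) = 792.
Add back selections omitting two groups (i.e. drawn from a single group): C(5,7) + C(7,7) + C(5,7) = 1.
By inclusion–exclusion: 19448 − 1704 + 1 = 17745.

17745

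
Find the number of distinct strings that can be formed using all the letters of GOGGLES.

GOGGLES has 7 letters with G appearing 3 times.
Dividing 7! = 5040 by 3! = 6 for the repeated letters gives 840.

840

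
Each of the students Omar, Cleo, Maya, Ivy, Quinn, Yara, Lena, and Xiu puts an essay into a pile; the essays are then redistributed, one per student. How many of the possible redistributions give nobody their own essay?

14833

This is the derangement count D_8: permutations of 8 items with no fixed point.
By inclusion–exclusion this is Σ_{j=0}^{8} (−1)^j C(8,j)·(8−j)!.
Computing: 40320 − 40320 + 20160 − 6720 + 1680 − 336 + 56 − 8 + 1 = 14833.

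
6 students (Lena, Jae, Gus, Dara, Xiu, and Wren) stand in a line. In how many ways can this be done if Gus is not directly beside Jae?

480

There are 6! = 720 arrangements in all. If Gus and Jae are adjacent, merging them into one block gives 2·(5)! = 240 arrangements.
So 720 − 240 = 480 arrangements keep them apart.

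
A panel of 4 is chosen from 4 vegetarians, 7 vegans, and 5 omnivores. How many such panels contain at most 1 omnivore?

Split by how many omnivores are chosen (0 through 1).
Sum: C(5,0)·C(11,4) + C(5,1)·C(11,3) = 330 + 825 = 1155.

1155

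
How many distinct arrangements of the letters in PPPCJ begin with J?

4

Fix J in the first position and arrange the remaining 4 letters.
Those 4 letters have P appearing 3 times, giving (4)!/(3!) = 4.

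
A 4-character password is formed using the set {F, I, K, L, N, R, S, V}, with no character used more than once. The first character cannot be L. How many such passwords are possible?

The first character has 8−1 = 7 choices (anything except L).
The remaining 3 characters are filled from the other 7 symbols without repetition: 7 × 6 × 5 = 210.
Total: 7 × 210 = 1470.

1470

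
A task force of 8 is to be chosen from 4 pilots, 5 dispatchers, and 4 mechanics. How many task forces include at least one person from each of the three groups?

1268

Total 8-person selections from all 13: C(13,8) = 1287.
Selections missing a whole group: no pilots → C(9,8) = 9; no dispatchers → C(8,8) = 1; no mechanics → C(9,8) = 9.
Add back selections omitting two groups (i.e. drawn from a single group): C(4,8) + C(5,8) + C(4,8) = 0.
By inclusion–exclusion: 1287 − 19 + 0 = 1268.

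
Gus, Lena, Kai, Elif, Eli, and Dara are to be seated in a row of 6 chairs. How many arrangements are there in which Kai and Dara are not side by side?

480

Of the 6! = 720 arrangements, those with Kai and Dara adjacent number 2 × 5! = 240 (treat the pair as a block with 2 internal orders).
Complementary counting: 720 − 240 = 480.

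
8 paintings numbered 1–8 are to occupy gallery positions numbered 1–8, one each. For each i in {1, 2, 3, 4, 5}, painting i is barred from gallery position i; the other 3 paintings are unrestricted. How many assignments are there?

Let Aᵢ (for 1 ≤ i ≤ 5) be the placements that put painting i in its forbidden gallery position. Any j of these fix j positions, leaving (8−j)! ways to fill the rest, and there are C(5,j) ways to pick which j.
By inclusion–exclusion, the number of valid placements is Σ_{j=0}^{5} (−1)^j C(5,j)·(8−j)!.
Computing: 40320 − 25200 + 7200 − 1200 + 120 − 6 = 21234.

21234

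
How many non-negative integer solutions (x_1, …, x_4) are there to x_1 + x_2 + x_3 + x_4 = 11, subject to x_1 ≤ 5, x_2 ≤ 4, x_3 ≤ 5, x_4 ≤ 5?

Without the upper bounds there are C(14,3) = 364 ways to split 11 among 4 variables.
Subtract solutions that violate a single cap (substitute x_i' = x_i − (cap_i+1)): x_1 ≥ 6 gives C(8,3) = 56; x_2 ≥ 5 gives C(9,3) = 84; x_3 ≥ 6 gives C(8,3) = 56; x_4 ≥ 6 gives C(8,3) = 56. Together 252.
Add back pairs where two caps are both exceeded: 1 + 0 + 0 + 1 + 1 + 0 = 3.
By inclusion–exclusion the count is 364 − 252 + 3 = 115.

115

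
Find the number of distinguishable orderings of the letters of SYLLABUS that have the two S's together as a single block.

Treat the 2 copies of S as a single block. The multiset to arrange is then {SS, A, B, L, L, U, Y}, 7 items in all.
That gives (7)!/(2!) = 2520 arrangements.

2520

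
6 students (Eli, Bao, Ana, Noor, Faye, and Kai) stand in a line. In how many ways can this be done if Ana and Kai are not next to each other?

480

There are 6! = 720 arrangements in all. If Ana and Kai are adjacent, merging them into one block gives 2·(5)! = 240 arrangements.
So 720 − 240 = 480 arrangements keep them apart.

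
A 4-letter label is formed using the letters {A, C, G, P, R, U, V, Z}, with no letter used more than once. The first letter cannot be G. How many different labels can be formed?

The first letter has 8−1 = 7 choices (anything except G).
The remaining 3 letters are filled from the other 7 symbols without repetition: 7 × 6 × 5 = 210.
Total: 7 × 210 = 1470.

1470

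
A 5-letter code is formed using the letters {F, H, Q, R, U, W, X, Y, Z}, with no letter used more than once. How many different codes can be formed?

15120

With no repetition, fill the 5 letters in order: 9 choices, then 8, down to 5.
That product is 9 × 8 × 7 × 6 × 5 = 15120.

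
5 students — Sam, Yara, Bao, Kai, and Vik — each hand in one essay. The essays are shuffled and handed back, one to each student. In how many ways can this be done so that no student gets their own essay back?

44

This is the derangement count D_5: permutations of 5 items with no fixed point.
By inclusion–exclusion this is Σ_{j=0}^{5} (−1)^j C(5,j)·(5−j)!.
Computing: 120 − 120 + 60 − 20 + 5 − 1 = 44.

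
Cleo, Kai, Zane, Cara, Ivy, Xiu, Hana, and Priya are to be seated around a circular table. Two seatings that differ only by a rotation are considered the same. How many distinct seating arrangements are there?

5040

Fix one person's seat to break rotational symmetry; the remaining 7 people can be arranged in (7)! = 5040 ways.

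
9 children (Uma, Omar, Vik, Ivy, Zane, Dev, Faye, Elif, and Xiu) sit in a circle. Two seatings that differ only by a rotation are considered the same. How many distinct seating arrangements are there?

Around a circle, 9 distinct people have 9!/9 = (8)! = 40320 rotationally distinct seatings.

40320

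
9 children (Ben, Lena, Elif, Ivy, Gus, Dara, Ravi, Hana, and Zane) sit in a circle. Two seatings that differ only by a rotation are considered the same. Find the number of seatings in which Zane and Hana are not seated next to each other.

30240

Without the restriction there are (8)! = 40320 seatings.
Those with Zane next to Hana: fuse the pair into one unit and seat 8 units around a circle — 2·(7)! = 10080.
Subtracting, 40320 − 10080 = 30240.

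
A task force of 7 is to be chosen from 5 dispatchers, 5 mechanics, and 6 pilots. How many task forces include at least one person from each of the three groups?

Total 7-person selections from all 16: C(16,7) = 11440.
Subtract selections that omit an entire group: no dispatchers → C(11,7) = 330; no mechanics → C(11,7) = 330; no pilots → C(10,7) = 120.
Add back selections omitting two groups (i.e. drawn from a single group): C(5,7) + C(5,7) + C(6,7) = 0.
By inclusion–exclusion: 11440 − 780 + 0 = 10660.

10660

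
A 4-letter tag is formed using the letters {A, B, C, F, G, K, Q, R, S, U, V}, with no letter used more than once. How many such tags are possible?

7920

Choose and order 4 of the 11 symbols: the first letter has 11 options, the next 10, then 9, 8.
That product is 11 × 10 × 9 × 8 = 7920.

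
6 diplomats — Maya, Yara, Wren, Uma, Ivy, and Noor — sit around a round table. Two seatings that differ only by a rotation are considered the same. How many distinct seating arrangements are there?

120

Seat Maya anywhere (absorbing the rotational symmetry), then permute the other 5: (5)! = 120.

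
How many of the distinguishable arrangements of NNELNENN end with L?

Fix L in the last position and arrange the remaining 7 letters.
Those 7 letters have E appearing twice and N appearing 5 times, giving (7)!/(5!·2!) = 21.

21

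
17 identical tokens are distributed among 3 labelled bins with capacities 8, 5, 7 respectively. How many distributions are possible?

10

Ignoring the caps, the number of non-negative solutions to x_1+…+x_3 = 17 is C(19,2) = 171.
Subtract solutions that violate a single cap (substitute x_i' = x_i − (cap_i+1)): x_1 ≥ 9 gives C(10,2) = 45; x_2 ≥ 6 gives C(13,2) = 78; x_3 ≥ 8 gives C(11,2) = 55. Together 178.
Add back pairs where two caps are both exceeded: 6 + 1 + 10 = 17.
By inclusion–exclusion the count is 171 − 178 + 17 = 10.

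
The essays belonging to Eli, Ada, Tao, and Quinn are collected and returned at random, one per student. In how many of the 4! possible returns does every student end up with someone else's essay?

Count assignments avoiding every fixed point. For any j of the 4 students fixed to their own essay, the other 4−j can be arranged in (4−j)! ways.
By inclusion–exclusion this is Σ_{j=0}^{4} (−1)^j C(4,j)·(4−j)!.
Computing: 24 − 24 + 12 − 4 + 1 = 9.

9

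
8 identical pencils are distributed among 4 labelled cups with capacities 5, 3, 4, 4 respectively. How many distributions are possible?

Without the upper bounds there are C(11,3) = 165 ways to split 8 among 4 cups.
Subtract solutions that violate a single cap (substitute x_i' = x_i − (cap_i+1)): x_1 ≥ 6 gives C(5,3) = 10; x_2 ≥ 4 gives C(7,3) = 35; x_3 ≥ 5 gives C(6,3) = 20; x_4 ≥ 5 gives C(6,3) = 20. Together 85.
No two caps can be exceeded simultaneously, so the pair terms are all 0.
By inclusion–exclusion the count is 165 − 85 + 0 = 80.

80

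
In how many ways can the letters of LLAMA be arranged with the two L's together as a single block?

12

Treat the 2 copies of L as a single block. The multiset to arrange is then {LL, A, A, M}, 4 items in all.
That gives (4)!/(2!) = 12 arrangements.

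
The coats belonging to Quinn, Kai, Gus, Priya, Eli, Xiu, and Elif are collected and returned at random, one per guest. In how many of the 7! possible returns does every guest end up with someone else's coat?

This is the derangement count D_7: permutations of 7 items with no fixed point.
By inclusion–exclusion this is Σ_{j=0}^{7} (−1)^j C(7,j)·(7−j)!.
Computing: 5040 − 5040 + 2520 − 840 + 210 − 42 + 7 − 1 = 1854.

1854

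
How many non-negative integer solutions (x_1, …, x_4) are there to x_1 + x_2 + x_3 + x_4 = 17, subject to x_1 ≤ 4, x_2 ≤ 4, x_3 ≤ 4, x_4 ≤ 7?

Ignoring the caps, the number of non-negative solutions to x_1+…+x_4 = 17 is C(20,3) = 1140.
Subtract solutions that violate a single cap (substitute x_i' = x_i − (cap_i+1)): x_1 ≥ 5 gives C(15,3) = 455; x_2 ≥ 5 gives C(15,3) = 455; x_3 ≥ 5 gives C(15,3) = 455; x_4 ≥ 8 gives C(12,3) = 220. Together 1585.
Add back pairs where two caps are both exceeded: 120 + 120 + 35 + 120 + 35 + 35 = 465.
Subtract triples: 10 + 0 + 0 + 0 = 10.
By inclusion–exclusion the count is 1140 − 1585 + 465 − 10 = 10.

10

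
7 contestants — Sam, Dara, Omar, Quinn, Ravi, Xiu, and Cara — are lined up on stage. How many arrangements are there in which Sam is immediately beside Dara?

1440

Place the 5 others and the Sam-Dara pair as 6 objects in a line; the pair has 2 internal arrangements.
That gives 2 × 6! = 2 × 720 = 1440.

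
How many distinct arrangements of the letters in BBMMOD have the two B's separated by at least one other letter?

120

Total arrangements of BBMMOD: 6!/(2!·2!) = 180.
Arrangements with the B's together: treat BB as one letter, giving (5)!/(2!) = 60.
Hence 180 − 60 = 120.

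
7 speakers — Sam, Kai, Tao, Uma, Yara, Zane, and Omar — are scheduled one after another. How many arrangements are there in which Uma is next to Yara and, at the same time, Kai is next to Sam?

Treat {Uma,Yara} as one block (2 orders) and {Kai,Sam} as another (2 orders).
That leaves 5 units to arrange: 2 × 2 × 5! = 4 × 120 = 480.

480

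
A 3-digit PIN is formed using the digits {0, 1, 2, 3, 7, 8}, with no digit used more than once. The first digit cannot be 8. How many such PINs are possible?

The first digit has 6−1 = 5 choices (anything except 8).
The remaining 2 digits are filled from the other 5 symbols without repetition: 5 × 4 = 20.
Total: 5 × 20 = 100.

100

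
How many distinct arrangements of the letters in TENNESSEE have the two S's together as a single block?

Treat the 2 copies of S as a single block. The multiset to arrange is then {SS, E, E, E, E, N, N, T}, 8 items in all.
That gives (8)!/(4!·2!) = 840 arrangements.

840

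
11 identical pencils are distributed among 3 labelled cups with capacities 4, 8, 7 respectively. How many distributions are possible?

34

Ignoring the caps, the number of non-negative solutions to x_1+…+x_3 = 11 is C(13,2) = 78.
Subtract solutions that violate a single cap (substitute x_i' = x_i − (cap_i+1)): x_1 ≥ 5 gives C(8,2) = 28; x_2 ≥ 9 gives C(4,2) = 6; x_3 ≥ 8 gives C(5,2) = 10. Together 44.
No two caps can be exceeded simultaneously, so the pair terms are all 0.
By inclusion–exclusion the count is 78 − 44 + 0 = 34.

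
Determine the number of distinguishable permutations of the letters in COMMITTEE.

The 9 letters of COMMITTEE have repeats: E appearing twice, M appearing twice, and T appearing twice.
So there are 9! / (2!·2!·2!) = 45360 distinguishable arrangements.

45360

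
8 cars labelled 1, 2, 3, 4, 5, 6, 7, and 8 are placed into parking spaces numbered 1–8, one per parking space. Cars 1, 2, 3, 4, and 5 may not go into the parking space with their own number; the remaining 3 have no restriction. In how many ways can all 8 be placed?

21234

Let Aᵢ (for 1 ≤ i ≤ 5) be the placements that put car i in its forbidden parking space. Any j of these fix j positions, leaving (8−j)! ways to fill the rest, and there are C(5,j) ways to pick which j.
By inclusion–exclusion, the number of valid placements is Σ_{j=0}^{5} (−1)^j C(5,j)·(8−j)!.
Computing: 40320 − 25200 + 7200 − 1200 + 120 − 6 = 21234.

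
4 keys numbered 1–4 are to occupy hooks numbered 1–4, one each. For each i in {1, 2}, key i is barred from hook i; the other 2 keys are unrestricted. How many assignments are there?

14

Let Aᵢ (for i ∈ {1, 2}) be the placements that put key i in its forbidden hook. Any j of these fix j positions, leaving (4−j)! ways to fill the rest, and there are C(2,j) ways to pick which j.
By inclusion–exclusion, the number of valid placements is Σ_{j=0}^{2} (−1)^j C(2,j)·(4−j)!.
Computing: 24 − 12 + 2 = 14.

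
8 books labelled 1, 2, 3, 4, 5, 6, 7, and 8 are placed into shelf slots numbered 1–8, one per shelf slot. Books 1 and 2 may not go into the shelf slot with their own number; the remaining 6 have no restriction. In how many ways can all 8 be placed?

Let Aᵢ (for i ∈ {1, 2}) be the placements that put book i in its forbidden shelf slot. Any j of these fix j positions, leaving (8−j)! ways to fill the rest, and there are C(2,j) ways to pick which j.
By inclusion–exclusion, the number of valid placements is Σ_{j=0}^{2} (−1)^j C(2,j)·(8−j)!.
Computing: 40320 − 10080 + 720 = 30960.

30960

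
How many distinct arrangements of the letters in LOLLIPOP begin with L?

630

Fix L in the first position and arrange the remaining 7 letters.
Those 7 letters have L appearing twice, O appearing twice, and P appearing twice, giving (7)!/(2!·2!·2!) = 630.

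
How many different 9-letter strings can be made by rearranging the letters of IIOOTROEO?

7560

The 9 letters of IIOOTROEO have repeats: I appearing twice and O appearing 4 times.
Dividing 9! = 362880 by 4!·2! = 48 for the repeated letters gives 7560.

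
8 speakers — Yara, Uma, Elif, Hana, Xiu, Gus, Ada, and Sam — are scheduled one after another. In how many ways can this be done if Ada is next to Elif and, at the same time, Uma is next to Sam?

Treat {Ada,Elif} as one block (2 orders) and {Uma,Sam} as another (2 orders).
That leaves 6 units to arrange: 2 × 2 × 6! = 4 × 720 = 2880.

2880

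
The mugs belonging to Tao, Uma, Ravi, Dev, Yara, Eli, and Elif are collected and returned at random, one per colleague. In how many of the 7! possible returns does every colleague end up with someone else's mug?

1854

Let Aᵢ be the assignments in which colleague i gets their own mug. We want the size of the complement of A₁∪…∪A_7.
By inclusion–exclusion this is Σ_{j=0}^{7} (−1)^j C(7,j)·(7−j)!.
Computing: 5040 − 5040 + 2520 − 840 + 210 − 42 + 7 − 1 = 1854.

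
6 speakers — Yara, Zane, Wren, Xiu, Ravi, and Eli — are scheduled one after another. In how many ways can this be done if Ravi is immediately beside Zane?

Place the 4 others and the Ravi-Zane pair as 5 objects in a line; the pair has 2 internal arrangements.
That gives 2 × 5! = 2 × 120 = 240.

240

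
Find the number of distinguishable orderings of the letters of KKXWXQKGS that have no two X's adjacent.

23520

There are 9!/(3!·2!) = 30240 arrangements of KKXWXQKGS in total.
Arrangements with the X's together: treat XX as one letter, giving (8)!/(3!) = 6720.
Hence 30240 − 6720 = 23520.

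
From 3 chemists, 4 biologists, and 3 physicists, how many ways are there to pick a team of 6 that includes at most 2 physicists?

Split by how many physicists are chosen (0 through 2).
Sum: C(3,0)·C(7,6) + C(3,1)·C(7,5) + C(3,2)·C(7,4) = 7 + 63 + 105 = 175.

175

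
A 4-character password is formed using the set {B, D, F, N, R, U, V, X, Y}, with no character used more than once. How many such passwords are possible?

3024

With no repetition, fill the 4 characters in order: 9 choices, then 8, down to 6.
That product is 9 × 8 × 7 × 6 = 3024.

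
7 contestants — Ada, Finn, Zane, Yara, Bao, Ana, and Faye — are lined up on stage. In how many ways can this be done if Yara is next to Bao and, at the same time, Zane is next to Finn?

Treat {Yara,Bao} as one block (2 orders) and {Zane,Finn} as another (2 orders).
That leaves 5 units to arrange: 2 × 2 × 5! = 4 × 120 = 480.

480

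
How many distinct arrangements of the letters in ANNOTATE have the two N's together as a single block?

1260

Treat the 2 copies of N as a single block. The multiset to arrange is then {NN, A, A, E, O, T, T}, 7 items in all.
That gives (7)!/(2!·2!) = 1260 arrangements.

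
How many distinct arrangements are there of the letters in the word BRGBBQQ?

Letter multiplicities in BRGBBQQ: B×3, G×1, Q×2, R×1.
The number of distinct arrangements is 7!/(3!·2!) = 5040/12 = 420.

420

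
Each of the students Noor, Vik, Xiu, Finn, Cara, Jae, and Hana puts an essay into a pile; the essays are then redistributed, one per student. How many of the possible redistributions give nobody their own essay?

1854

This is the derangement count D_7: permutations of 7 items with no fixed point.
By inclusion–exclusion this is Σ_{j=0}^{7} (−1)^j C(7,j)·(7−j)!.
Computing: 5040 − 5040 + 2520 − 840 + 210 − 42 + 7 − 1 = 1854.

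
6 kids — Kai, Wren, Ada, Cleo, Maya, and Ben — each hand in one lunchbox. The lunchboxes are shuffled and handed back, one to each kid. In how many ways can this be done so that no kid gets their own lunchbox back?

Count assignments avoiding every fixed point. For any j of the 6 kids fixed to their own lunchbox, the other 6−j can be arranged in (6−j)! ways.
By inclusion–exclusion this is Σ_{j=0}^{6} (−1)^j C(6,j)·(6−j)!.
Computing: 720 − 720 + 360 − 120 + 30 − 6 + 1 = 265.

265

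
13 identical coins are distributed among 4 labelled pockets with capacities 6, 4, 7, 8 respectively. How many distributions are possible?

Without the upper bounds there are C(16,3) = 560 ways to split 13 among 4 pockets.
Subtract solutions that violate a single cap (substitute x_i' = x_i − (cap_i+1)): x_1 ≥ 7 gives C(9,3) = 84; x_2 ≥ 5 gives C(11,3) = 165; x_3 ≥ 8 gives C(8,3) = 56; x_4 ≥ 9 gives C(7,3) = 35. Together 340.
Add back pairs where two caps are both exceeded: 4 + 0 + 0 + 1 + 0 + 0 = 5.
By inclusion–exclusion the count is 560 − 340 + 5 = 225.

225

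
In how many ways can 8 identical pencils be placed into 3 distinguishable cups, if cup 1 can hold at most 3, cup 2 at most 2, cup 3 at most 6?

Without the upper bounds there are C(10,2) = 45 ways to split 8 among 3 cups.
Subtract solutions that violate a single cap (substitute x_i' = x_i − (cap_i+1)): x_1 ≥ 4 gives C(6,2) = 15; x_2 ≥ 3 gives C(7,2) = 21; x_3 ≥ 7 gives C(3,2) = 3. Together 39.
Add back pairs where two caps are both exceeded: 3 + 0 + 0 = 3.
By inclusion–exclusion the count is 45 − 39 + 3 = 9.

9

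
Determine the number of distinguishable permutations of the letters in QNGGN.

The 5 letters of QNGGN have repeats: G appearing twice and N appearing twice.
The number of distinct arrangements is 5!/(2!·2!) = 120/4 = 30.

30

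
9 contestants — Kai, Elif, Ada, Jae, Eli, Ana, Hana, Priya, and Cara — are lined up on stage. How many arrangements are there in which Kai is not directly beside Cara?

282240

Of the 9! = 362880 arrangements, those with Kai and Cara adjacent number 2 × 8! = 80640 (treat the pair as a block with 2 internal orders).
Complementary counting: 362880 − 80640 = 282240.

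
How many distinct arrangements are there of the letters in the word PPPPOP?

The 6 letters of PPPPOP have repeats: P appearing 5 times.
So there are 6! / (5!) = 6 distinguishable arrangements.

6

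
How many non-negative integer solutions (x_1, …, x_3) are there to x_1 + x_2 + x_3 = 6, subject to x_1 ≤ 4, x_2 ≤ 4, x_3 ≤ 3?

16

By stars and bars, unrestricted non-negative solutions to x_1+…+x_3 = 6 number C(6+2,2) = 28.
Subtract solutions that violate a single cap (substitute x_i' = x_i − (cap_i+1)): x_1 ≥ 5 gives C(3,2) = 3; x_2 ≥ 5 gives C(3,2) = 3; x_3 ≥ 4 gives C(4,2) = 6. Together 12.
No two caps can be exceeded simultaneously, so the pair terms are all 0.
By inclusion–exclusion the count is 28 − 12 + 0 = 16.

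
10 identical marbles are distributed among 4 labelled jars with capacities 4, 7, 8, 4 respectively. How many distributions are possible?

Ignoring the caps, the number of non-negative solutions to x_1+…+x_4 = 10 is C(13,3) = 286.
Subtract solutions that violate a single cap (substitute x_i' = x_i − (cap_i+1)): x_1 ≥ 5 gives C(8,3) = 56; x_2 ≥ 8 gives C(5,3) = 10; x_3 ≥ 9 gives C(4,3) = 4; x_4 ≥ 5 gives C(8,3) = 56. Together 126.
Add back pairs where two caps are both exceeded: 0 + 0 + 1 + 0 + 0 + 0 = 1.
By inclusion–exclusion the count is 286 − 126 + 1 = 161.

161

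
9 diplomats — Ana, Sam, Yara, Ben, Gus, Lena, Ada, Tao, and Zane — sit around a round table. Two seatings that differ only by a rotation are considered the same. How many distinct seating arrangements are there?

40320

Fix one person's seat to break rotational symmetry; the remaining 8 people can be arranged in (8)! = 40320 ways.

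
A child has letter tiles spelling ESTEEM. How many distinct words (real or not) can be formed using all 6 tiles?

ESTEEM has 6 letters with E appearing 3 times.
The number of distinct arrangements is 6!/(3!) = 720/6 = 120.

120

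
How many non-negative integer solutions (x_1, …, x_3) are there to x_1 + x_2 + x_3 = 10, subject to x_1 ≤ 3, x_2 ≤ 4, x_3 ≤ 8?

By stars and bars, unrestricted non-negative solutions to x_1+…+x_3 = 10 number C(10+2,2) = 66.
Subtract solutions that violate a single cap (substitute x_i' = x_i − (cap_i+1)): x_1 ≥ 4 gives C(8,2) = 28; x_2 ≥ 5 gives C(7,2) = 21; x_3 ≥ 9 gives C(3,2) = 3. Together 52.
Add back pairs where two caps are both exceeded: 3 + 0 + 0 = 3.
By inclusion–exclusion the count is 66 − 52 + 3 = 17.

17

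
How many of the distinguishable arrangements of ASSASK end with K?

Fix K in the last position and arrange the remaining 5 letters.
Those 5 letters have A appearing twice and S appearing 3 times, giving (5)!/(3!·2!) = 10.

10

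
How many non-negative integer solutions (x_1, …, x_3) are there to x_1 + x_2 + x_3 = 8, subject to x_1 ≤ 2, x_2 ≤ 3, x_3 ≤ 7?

Ignoring the caps, the number of non-negative solutions to x_1+…+x_3 = 8 is C(10,2) = 45.
Subtract solutions that violate a single cap (substitute x_i' = x_i − (cap_i+1)): x_1 ≥ 3 gives C(7,2) = 21; x_2 ≥ 4 gives C(6,2) = 15; x_3 ≥ 8 gives C(2,2) = 1. Together 37.
Add back pairs where two caps are both exceeded: 3 + 0 + 0 = 3.
By inclusion–exclusion the count is 45 − 37 + 3 = 11.

11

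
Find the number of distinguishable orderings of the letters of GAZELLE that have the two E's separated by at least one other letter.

Total arrangements of GAZELLE: 7!/(2!·2!) = 1260.
If the two E's are adjacent, glue them into one block, leaving 6 items to arrange: (6)!/(2!) = 360 ways.
Subtracting, 1260 − 360 = 900 arrangements keep the E's apart.

900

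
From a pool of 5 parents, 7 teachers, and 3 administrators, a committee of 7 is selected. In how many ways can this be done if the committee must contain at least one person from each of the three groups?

5516

Unrestricted: C(15,7) = 6435 ways to pick any 7 of the 15.
Subtract selections that omit an entire group: no parents → C(10,7) = 120; no teachers → C(8,7) = 8; no administrators → C(12,7) = 792.
Add back selections omitting two groups (i.e. drawn from a single group): C(5,7) + C(7,7) + C(3,7) = 1.
By inclusion–exclusion: 6435 − 920 + 1 = 5516.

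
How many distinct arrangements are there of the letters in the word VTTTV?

Letter multiplicities in VTTTV: T×3, V×2.
The number of distinct arrangements is 5!/(3!·2!) = 120/12 = 10.

10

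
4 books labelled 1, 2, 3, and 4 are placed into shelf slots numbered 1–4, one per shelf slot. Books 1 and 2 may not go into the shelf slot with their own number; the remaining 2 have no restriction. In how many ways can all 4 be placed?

Let Aᵢ (for i ∈ {1, 2}) be the placements that put book i in its forbidden shelf slot. Any j of these fix j positions, leaving (4−j)! ways to fill the rest, and there are C(2,j) ways to pick which j.
By inclusion–exclusion, the number of valid placements is Σ_{j=0}^{2} (−1)^j C(2,j)·(4−j)!.
Computing: 24 − 12 + 2 = 14.

14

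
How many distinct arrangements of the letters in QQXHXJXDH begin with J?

Fix J in the first position and arrange the remaining 8 letters.
Those 8 letters have H appearing twice, Q appearing twice, and X appearing 3 times, giving (8)!/(3!·2!·2!) = 1680.

1680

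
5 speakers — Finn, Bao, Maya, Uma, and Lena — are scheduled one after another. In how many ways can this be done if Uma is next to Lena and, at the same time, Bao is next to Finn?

24

Treat {Uma,Lena} as one block (2 orders) and {Bao,Finn} as another (2 orders).
That leaves 3 units to arrange: 2 × 2 × 3! = 4 × 6 = 24.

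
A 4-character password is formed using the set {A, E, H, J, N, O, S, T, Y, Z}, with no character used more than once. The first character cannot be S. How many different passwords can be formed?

The first character has 10−1 = 9 choices (anything except S).
The remaining 3 characters are filled from the other 9 symbols without repetition: 9 × 8 × 7 = 504.
Total: 9 × 504 = 4536.

4536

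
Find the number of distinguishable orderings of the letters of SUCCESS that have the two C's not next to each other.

Total arrangements of SUCCESS: 7!/(3!·2!) = 420.
If the two C's are adjacent, glue them into one block, leaving 6 items to arrange: (6)!/(3!) = 120 ways.
Hence 420 − 120 = 300.

300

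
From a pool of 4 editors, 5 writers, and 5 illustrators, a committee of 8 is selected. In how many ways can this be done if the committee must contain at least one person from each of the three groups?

With no constraint there are C(14,8) = 3003 possible selections.
Selections missing a whole group: no editors → C(10,8) = 45; no writers → C(9,8) = 9; no illustrators → C(9,8) = 9.
Add back selections omitting two groups (i.e. drawn from a single group): C(4,8) + C(5,8) + C(5,8) = 0.
By inclusion–exclusion: 3003 − 63 + 0 = 2940.

2940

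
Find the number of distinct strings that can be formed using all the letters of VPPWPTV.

The 7 letters of VPPWPTV have repeats: P appearing 3 times and V appearing twice.
The number of distinct arrangements is 7!/(3!·2!) = 5040/12 = 420.

420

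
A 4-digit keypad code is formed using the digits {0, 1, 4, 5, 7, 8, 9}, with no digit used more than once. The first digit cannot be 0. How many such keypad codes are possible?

720

The first digit has 7−1 = 6 choices (anything except 0).
The remaining 3 digits are filled from the other 6 symbols without repetition: 6 × 5 × 4 = 120.
Total: 6 × 120 = 720.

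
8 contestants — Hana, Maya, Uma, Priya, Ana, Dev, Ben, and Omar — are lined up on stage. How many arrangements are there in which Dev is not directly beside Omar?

30240

There are 8! = 40320 arrangements in all. If Dev and Omar are adjacent, merging them into one block gives 2·(7)! = 10080 arrangements.
So 40320 − 10080 = 30240 arrangements keep them apart.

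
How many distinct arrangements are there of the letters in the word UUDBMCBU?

The 8 letters of UUDBMCBU have repeats: B appearing twice and U appearing 3 times.
The number of distinct arrangements is 8!/(3!·2!) = 40320/12 = 3360.

3360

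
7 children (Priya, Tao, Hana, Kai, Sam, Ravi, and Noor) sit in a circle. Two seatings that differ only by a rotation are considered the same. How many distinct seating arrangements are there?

720

Seat Priya anywhere (absorbing the rotational symmetry), then permute the other 6: (6)! = 720.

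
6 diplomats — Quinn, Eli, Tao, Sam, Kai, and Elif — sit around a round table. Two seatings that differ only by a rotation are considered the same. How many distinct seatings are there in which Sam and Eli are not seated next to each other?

72

Without the restriction there are (5)! = 120 seatings.
Seatings with Sam beside Eli: treat them as a block with 2 internal orders, giving 2 × (4)! = 48.
Subtracting, 120 − 48 = 72.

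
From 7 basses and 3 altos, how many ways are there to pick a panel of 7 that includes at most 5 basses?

98

Split by how many basses are chosen (0 through 5).
Sum: C(7,0)·C(3,7) + C(7,1)·C(3,6) + C(7,2)·C(3,5) + C(7,3)·C(3,4) + C(7,4)·C(3,3) + C(7,5)·C(3,2) = 0 + 0 + 0 + 0 + 35 + 63 = 98.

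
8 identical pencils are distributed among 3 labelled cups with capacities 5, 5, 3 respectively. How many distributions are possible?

18

Ignoring the caps, the number of non-negative solutions to x_1+…+x_3 = 8 is C(10,2) = 45.
Subtract solutions that violate a single cap (substitute x_i' = x_i − (cap_i+1)): x_1 ≥ 6 gives C(4,2) = 6; x_2 ≥ 6 gives C(4,2) = 6; x_3 ≥ 4 gives C(6,2) = 15. Together 27.
No two caps can be exceeded simultaneously, so the pair terms are all 0.
By inclusion–exclusion the count is 45 − 27 + 0 = 18.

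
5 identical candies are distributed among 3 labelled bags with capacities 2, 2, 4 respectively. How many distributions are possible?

8

Ignoring the caps, the number of non-negative solutions to x_1+…+x_3 = 5 is C(7,2) = 21.
Subtract solutions that violate a single cap (substitute x_i' = x_i − (cap_i+1)): x_1 ≥ 3 gives C(4,2) = 6; x_2 ≥ 3 gives C(4,2) = 6; x_3 ≥ 5 gives C(2,2) = 1. Together 13.
No two caps can be exceeded simultaneously, so the pair terms are all 0.
By inclusion–exclusion the count is 21 − 13 + 0 = 8.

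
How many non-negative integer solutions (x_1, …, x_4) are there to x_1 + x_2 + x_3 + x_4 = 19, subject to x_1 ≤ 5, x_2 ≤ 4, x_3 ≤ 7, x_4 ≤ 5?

10

Without the upper bounds there are C(22,3) = 1540 ways to split 19 among 4 variables.
Subtract solutions that violate a single cap (substitute x_i' = x_i − (cap_i+1)): x_1 ≥ 6 gives C(16,3) = 560; x_2 ≥ 5 gives C(17,3) = 680; x_3 ≥ 8 gives C(14,3) = 364; x_4 ≥ 6 gives C(16,3) = 560. Together 2164.
Add back pairs where two caps are both exceeded: 165 + 56 + 120 + 84 + 165 + 56 = 646.
Subtract triples: 1 + 10 + 0 + 1 = 12.
By inclusion–exclusion the count is 1540 − 2164 + 646 − 12 = 10.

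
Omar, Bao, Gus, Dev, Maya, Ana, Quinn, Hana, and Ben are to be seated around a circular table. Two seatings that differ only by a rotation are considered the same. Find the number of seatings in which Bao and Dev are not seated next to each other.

Without the restriction there are (8)! = 40320 seatings.
Those with Bao next to Dev: fuse the pair into one unit and seat 8 units around a circle — 2·(7)! = 10080.
Subtracting, 40320 − 10080 = 30240.

30240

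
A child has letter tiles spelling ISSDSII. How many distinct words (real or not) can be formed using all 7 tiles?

140

Letter multiplicities in ISSDSII: D×1, I×3, S×3.
The number of distinct arrangements is 7!/(3!·3!) = 5040/36 = 140.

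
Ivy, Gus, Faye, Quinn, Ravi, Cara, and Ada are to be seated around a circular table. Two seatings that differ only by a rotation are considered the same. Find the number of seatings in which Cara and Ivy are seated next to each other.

Treat {Cara, Ivy} as one unit (2 internal orders) and seat the resulting 6 units around the table: (5)! circular arrangements.
So 2 × (5)! = 2 × 120 = 240.

240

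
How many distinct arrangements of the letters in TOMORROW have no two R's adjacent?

2520

There are 8!/(3!·2!) = 3360 arrangements of TOMORROW in total.
Arrangements with the R's together: treat RR as one letter, giving (7)!/(3!) = 840.
Hence 3360 − 840 = 2520.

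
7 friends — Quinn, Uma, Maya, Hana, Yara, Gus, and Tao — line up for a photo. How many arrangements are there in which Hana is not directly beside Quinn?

3600

Of the 7! = 5040 arrangements, those with Hana and Quinn adjacent number 2 × 6! = 1440 (treat the pair as a block with 2 internal orders).
So 5040 − 1440 = 3600 arrangements keep them apart.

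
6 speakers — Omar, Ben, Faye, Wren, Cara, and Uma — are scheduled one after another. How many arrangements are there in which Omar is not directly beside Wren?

Of the 6! = 720 arrangements, those with Omar and Wren adjacent number 2 × 5! = 240 (treat the pair as a block with 2 internal orders).
Complementary counting: 720 − 240 = 480.

480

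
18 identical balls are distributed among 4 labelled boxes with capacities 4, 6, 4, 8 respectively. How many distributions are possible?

Without the upper bounds there are C(21,3) = 1330 ways to split 18 among 4 boxes.
Subtract solutions that violate a single cap (substitute x_i' = x_i − (cap_i+1)): x_1 ≥ 5 gives C(16,3) = 560; x_2 ≥ 7 gives C(14,3) = 364; x_3 ≥ 5 gives C(16,3) = 560; x_4 ≥ 9 gives C(12,3) = 220. Together 1704.
Add back pairs where two caps are both exceeded: 84 + 165 + 35 + 84 + 10 + 35 = 413.
Subtract triples: 4 + 0 + 0 + 0 = 4.
By inclusion–exclusion the count is 1330 − 1704 + 413 − 4 = 35.

35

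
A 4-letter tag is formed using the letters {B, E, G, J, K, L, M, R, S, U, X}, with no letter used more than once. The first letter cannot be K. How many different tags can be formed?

7200

The first letter has 11−1 = 10 choices (anything except K).
The remaining 3 letters are filled from the other 10 symbols without repetition: 10 × 9 × 8 = 720.
Total: 10 × 720 = 7200.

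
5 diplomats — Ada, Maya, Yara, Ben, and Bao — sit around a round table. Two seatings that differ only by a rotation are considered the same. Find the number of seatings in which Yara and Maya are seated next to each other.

12

Glue Yara and Maya into a block (2 internal orders). Seating 4 units around a circle gives (3)! arrangements.
So 2 × (3)! = 2 × 6 = 12.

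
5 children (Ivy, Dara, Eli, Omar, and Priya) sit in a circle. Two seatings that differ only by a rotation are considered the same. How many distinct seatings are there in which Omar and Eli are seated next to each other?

12

Treat {Omar, Eli} as one unit (2 internal orders) and seat the resulting 4 units around the table: (3)! circular arrangements.
So 2 × (3)! = 2 × 6 = 12.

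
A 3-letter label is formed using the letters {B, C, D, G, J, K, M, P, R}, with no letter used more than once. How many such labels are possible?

Choose and order 3 of the 9 symbols: the first letter has 9 options, the next 8, then 7.
That product is 9 × 8 × 7 = 504.

504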